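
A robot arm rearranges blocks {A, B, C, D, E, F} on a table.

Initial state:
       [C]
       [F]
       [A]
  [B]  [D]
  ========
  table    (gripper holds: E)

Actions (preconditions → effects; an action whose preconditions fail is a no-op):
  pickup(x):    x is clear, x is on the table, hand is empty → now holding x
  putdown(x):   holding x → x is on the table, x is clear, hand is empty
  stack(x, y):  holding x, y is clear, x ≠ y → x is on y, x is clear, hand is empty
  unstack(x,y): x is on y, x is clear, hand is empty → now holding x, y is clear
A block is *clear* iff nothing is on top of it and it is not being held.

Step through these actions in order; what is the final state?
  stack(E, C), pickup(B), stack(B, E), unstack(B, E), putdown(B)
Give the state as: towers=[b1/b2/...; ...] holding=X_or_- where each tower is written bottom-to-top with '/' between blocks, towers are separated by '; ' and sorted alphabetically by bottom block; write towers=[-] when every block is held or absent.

towers=[B; D/A/F/C/E] holding=-

step 1 (stack(E, C)): towers=[B; D/A/F/C/E] holding=-
step 2 (pickup(B)): towers=[D/A/F/C/E] holding=B
step 3 (stack(B, E)): towers=[D/A/F/C/E/B] holding=-
step 4 (unstack(B, E)): towers=[D/A/F/C/E] holding=B
step 5 (putdown(B)): towers=[B; D/A/F/C/E] holding=-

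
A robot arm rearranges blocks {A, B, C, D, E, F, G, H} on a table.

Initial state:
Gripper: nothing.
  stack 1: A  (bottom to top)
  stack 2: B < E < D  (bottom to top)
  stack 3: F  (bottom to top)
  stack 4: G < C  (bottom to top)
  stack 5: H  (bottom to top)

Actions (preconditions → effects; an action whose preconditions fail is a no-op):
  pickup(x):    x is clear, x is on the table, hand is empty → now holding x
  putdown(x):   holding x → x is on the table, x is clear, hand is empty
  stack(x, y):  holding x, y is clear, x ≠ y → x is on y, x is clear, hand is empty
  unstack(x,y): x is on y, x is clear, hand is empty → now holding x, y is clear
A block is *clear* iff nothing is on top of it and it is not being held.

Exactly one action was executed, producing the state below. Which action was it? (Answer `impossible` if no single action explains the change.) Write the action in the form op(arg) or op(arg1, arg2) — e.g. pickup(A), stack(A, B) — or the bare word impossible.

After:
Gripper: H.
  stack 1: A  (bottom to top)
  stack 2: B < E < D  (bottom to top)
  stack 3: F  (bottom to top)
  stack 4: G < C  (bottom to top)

pickup(H)

target: towers=[A; B/E/D; F; G/C] holding=H
         pickup(A) → towers=[B/E/D; F; G/C; H] holding=A
         pickup(H) → towers=[A; B/E/D; F; G/C] holding=H  ← match
         pickup(F) → towers=[A; B/E/D; G/C; H] holding=F
     unstack(D, E) → towers=[A; B/E; F; G/C; H] holding=D
     unstack(C, G) → towers=[A; B/E/D; F; G; H] holding=C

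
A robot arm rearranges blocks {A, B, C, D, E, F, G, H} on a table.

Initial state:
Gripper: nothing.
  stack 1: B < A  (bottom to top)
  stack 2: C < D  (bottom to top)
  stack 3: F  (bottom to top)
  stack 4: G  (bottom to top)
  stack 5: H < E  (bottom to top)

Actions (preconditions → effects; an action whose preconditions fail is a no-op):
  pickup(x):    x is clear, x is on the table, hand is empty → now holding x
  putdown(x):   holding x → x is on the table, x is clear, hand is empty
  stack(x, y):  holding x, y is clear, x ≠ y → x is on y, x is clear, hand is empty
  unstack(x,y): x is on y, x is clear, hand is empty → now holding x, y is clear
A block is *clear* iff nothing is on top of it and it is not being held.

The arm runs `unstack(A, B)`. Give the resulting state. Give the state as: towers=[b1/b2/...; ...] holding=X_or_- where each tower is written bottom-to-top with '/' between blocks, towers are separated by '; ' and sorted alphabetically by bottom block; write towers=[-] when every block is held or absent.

before: towers=[B/A; C/D; F; G; H/E] holding=-
pre[unstack(A, B)]: on(A,B) ✓, clear(A) ✓, handempty ✓
all met → apply unstack(A, B)
after:  towers=[B; C/D; F; G; H/E] holding=A

towers=[B; C/D; F; G; H/E] holding=A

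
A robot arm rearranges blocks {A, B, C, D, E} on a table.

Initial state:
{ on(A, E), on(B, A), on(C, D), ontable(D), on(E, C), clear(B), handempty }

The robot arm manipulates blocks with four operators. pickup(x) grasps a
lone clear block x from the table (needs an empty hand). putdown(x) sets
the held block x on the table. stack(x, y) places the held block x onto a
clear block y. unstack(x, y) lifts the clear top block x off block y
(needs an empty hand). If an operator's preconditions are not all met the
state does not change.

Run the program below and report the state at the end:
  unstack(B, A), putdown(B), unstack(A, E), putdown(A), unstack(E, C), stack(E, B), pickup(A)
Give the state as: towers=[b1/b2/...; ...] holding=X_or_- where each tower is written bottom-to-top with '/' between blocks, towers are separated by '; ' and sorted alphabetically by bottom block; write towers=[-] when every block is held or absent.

towers=[B/E; D/C] holding=A

step 1 (unstack(B, A)): towers=[D/C/E/A] holding=B
step 2 (putdown(B)): towers=[B; D/C/E/A] holding=-
step 3 (unstack(A, E)): towers=[B; D/C/E] holding=A
step 4 (putdown(A)): towers=[A; B; D/C/E] holding=-
step 5 (unstack(E, C)): towers=[A; B; D/C] holding=E
step 6 (stack(E, B)): towers=[A; B/E; D/C] holding=-
step 7 (pickup(A)): towers=[B/E; D/C] holding=A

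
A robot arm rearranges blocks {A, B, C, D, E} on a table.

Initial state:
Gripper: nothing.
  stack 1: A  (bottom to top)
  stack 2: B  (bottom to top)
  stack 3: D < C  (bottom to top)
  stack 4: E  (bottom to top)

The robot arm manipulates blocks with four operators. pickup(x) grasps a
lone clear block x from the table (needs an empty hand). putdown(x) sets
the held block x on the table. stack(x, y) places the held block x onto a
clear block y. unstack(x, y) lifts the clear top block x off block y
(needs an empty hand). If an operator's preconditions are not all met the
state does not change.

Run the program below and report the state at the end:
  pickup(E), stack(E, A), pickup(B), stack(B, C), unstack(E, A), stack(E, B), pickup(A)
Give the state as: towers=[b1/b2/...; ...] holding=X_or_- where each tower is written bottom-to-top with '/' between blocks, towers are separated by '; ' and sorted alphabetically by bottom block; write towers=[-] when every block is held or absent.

towers=[D/C/B/E] holding=A

step 1 (pickup(E)): towers=[A; B; D/C] holding=E
step 2 (stack(E, A)): towers=[A/E; B; D/C] holding=-
step 3 (pickup(B)): towers=[A/E; D/C] holding=B
step 4 (stack(B, C)): towers=[A/E; D/C/B] holding=-
step 5 (unstack(E, A)): towers=[A; D/C/B] holding=E
step 6 (stack(E, B)): towers=[A; D/C/B/E] holding=-
step 7 (pickup(A)): towers=[D/C/B/E] holding=A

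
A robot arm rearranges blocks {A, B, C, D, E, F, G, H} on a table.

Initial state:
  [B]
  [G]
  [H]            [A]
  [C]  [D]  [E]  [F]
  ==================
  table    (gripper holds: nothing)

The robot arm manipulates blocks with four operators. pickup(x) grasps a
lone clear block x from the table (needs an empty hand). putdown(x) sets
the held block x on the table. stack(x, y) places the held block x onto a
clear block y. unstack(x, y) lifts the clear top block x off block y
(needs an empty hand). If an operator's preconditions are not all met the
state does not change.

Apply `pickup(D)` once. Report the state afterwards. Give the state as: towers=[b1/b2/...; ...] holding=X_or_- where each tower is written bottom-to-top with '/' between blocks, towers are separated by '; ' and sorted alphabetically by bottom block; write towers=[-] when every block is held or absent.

before: towers=[C/H/G/B; D; E; F/A] holding=-
pre[pickup(D)]: clear(D) ✓, ontable(D) ✓, handempty ✓
all met → apply pickup(D)
after:  towers=[C/H/G/B; E; F/A] holding=D

towers=[C/H/G/B; E; F/A] holding=D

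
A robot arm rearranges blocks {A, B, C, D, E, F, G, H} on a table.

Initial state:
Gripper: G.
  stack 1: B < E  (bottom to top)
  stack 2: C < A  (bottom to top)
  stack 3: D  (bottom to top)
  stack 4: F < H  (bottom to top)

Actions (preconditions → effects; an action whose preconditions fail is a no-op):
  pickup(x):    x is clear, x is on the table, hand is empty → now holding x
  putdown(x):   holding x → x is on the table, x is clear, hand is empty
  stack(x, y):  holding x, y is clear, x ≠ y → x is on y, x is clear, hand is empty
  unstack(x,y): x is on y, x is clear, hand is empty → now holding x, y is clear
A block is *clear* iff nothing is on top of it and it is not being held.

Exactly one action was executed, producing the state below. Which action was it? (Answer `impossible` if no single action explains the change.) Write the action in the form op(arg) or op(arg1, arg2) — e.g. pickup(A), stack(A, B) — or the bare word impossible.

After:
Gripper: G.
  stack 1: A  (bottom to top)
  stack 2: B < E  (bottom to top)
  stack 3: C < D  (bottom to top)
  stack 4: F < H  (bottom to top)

target: towers=[A; B/E; C/D; F/H] holding=G
        putdown(G) → towers=[B/E; C/A; D; F/H; G] holding=-
       stack(G, A) → towers=[B/E; C/A/G; D; F/H] holding=-
       stack(G, E) → towers=[B/E/G; C/A; D; F/H] holding=-
       stack(G, H) → towers=[B/E; C/A; D; F/H/G] holding=-
       stack(G, D) → towers=[B/E; C/A; D/G; F/H] holding=-
none of the 5 applicable actions match → impossible

impossible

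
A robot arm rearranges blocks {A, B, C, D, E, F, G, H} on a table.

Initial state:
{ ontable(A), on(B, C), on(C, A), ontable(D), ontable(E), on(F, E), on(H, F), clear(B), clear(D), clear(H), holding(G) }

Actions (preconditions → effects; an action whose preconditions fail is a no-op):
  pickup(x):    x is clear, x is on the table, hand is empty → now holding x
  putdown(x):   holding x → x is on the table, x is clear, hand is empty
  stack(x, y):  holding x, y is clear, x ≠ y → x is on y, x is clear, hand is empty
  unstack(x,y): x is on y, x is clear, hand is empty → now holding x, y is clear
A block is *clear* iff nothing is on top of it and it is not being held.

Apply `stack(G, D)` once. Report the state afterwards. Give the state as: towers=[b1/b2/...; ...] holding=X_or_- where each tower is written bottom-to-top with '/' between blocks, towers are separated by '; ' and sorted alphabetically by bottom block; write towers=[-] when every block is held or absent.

towers=[A/C/B; D/G; E/F/H] holding=-

before: towers=[A/C/B; D; E/F/H] holding=G
pre[stack(G, D)]: holding(G) ✓, clear(D) ✓, G≠D ✓
all met → apply stack(G, D)
after:  towers=[A/C/B; D/G; E/F/H] holding=-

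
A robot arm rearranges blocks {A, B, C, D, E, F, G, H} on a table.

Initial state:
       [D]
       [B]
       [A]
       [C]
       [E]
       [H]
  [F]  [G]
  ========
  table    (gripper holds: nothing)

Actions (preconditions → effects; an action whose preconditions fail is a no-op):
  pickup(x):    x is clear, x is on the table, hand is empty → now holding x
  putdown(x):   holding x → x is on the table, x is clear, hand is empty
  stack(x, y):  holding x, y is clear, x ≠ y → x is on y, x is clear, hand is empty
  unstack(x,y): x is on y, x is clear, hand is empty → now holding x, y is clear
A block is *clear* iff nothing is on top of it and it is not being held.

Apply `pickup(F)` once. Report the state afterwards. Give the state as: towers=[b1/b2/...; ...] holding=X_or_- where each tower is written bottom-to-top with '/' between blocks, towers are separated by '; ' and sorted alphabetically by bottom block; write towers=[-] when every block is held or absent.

towers=[G/H/E/C/A/B/D] holding=F

before: towers=[F; G/H/E/C/A/B/D] holding=-
pre[pickup(F)]: clear(F) yes, ontable(F) yes, handempty yes
all met → apply pickup(F)
after:  towers=[G/H/E/C/A/B/D] holding=F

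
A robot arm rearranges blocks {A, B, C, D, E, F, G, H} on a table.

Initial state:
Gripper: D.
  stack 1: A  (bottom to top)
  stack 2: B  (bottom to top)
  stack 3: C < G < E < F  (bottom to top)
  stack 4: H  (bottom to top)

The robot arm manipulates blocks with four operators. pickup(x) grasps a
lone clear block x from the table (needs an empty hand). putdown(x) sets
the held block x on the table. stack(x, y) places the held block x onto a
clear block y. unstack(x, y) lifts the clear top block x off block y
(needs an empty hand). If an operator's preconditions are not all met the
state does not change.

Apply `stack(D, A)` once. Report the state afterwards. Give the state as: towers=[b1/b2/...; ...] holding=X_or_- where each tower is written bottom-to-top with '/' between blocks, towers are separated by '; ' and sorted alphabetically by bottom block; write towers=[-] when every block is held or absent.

before: towers=[A; B; C/G/E/F; H] holding=D
pre[stack(D, A)]: holding(D) ok, clear(A) ok, D≠A ok
all met → apply stack(D, A)
after:  towers=[A/D; B; C/G/E/F; H] holding=-

towers=[A/D; B; C/G/E/F; H] holding=-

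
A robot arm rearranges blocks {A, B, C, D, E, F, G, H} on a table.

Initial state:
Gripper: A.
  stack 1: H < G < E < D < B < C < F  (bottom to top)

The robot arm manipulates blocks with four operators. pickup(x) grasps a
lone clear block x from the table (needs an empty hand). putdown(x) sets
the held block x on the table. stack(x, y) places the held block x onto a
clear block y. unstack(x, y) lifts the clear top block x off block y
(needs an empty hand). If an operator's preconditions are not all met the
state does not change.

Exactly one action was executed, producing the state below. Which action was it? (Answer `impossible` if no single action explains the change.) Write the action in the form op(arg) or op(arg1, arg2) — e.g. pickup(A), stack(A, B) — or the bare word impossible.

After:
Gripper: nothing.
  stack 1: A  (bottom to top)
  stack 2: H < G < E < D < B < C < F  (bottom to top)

putdown(A)

target: towers=[A; H/G/E/D/B/C/F] holding=-
        putdown(A) → towers=[A; H/G/E/D/B/C/F] holding=-  ← match
       stack(A, F) → towers=[H/G/E/D/B/C/F/A] holding=-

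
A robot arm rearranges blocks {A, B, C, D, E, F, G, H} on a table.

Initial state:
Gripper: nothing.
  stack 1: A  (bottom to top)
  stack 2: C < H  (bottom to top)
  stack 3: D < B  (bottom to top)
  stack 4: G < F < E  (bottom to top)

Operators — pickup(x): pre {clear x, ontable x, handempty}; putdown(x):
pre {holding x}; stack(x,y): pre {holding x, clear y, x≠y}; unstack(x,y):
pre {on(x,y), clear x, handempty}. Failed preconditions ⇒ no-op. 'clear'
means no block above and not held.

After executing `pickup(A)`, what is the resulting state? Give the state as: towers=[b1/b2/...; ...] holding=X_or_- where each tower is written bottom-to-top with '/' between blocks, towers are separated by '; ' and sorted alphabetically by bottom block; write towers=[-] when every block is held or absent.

before: towers=[A; C/H; D/B; G/F/E] holding=-
pre[pickup(A)]: clear(A) ✓, ontable(A) ✓, handempty ✓
all met → apply pickup(A)
after:  towers=[C/H; D/B; G/F/E] holding=A

towers=[C/H; D/B; G/F/E] holding=A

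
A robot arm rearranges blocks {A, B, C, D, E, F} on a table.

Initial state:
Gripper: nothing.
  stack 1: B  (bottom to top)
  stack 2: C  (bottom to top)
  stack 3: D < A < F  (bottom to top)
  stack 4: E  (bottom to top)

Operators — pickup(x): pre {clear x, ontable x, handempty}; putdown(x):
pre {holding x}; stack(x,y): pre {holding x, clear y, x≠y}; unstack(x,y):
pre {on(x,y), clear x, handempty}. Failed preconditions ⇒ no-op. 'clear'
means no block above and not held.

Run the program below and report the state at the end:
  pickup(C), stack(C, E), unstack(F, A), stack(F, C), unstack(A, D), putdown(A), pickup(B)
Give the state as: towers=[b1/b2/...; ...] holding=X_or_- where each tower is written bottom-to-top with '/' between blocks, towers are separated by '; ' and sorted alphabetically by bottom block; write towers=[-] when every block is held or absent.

towers=[A; D; E/C/F] holding=B

step 1 (pickup(C)): towers=[B; D/A/F; E] holding=C
step 2 (stack(C, E)): towers=[B; D/A/F; E/C] holding=-
step 3 (unstack(F, A)): towers=[B; D/A; E/C] holding=F
step 4 (stack(F, C)): towers=[B; D/A; E/C/F] holding=-
step 5 (unstack(A, D)): towers=[B; D; E/C/F] holding=A
step 6 (putdown(A)): towers=[A; B; D; E/C/F] holding=-
step 7 (pickup(B)): towers=[A; D; E/C/F] holding=B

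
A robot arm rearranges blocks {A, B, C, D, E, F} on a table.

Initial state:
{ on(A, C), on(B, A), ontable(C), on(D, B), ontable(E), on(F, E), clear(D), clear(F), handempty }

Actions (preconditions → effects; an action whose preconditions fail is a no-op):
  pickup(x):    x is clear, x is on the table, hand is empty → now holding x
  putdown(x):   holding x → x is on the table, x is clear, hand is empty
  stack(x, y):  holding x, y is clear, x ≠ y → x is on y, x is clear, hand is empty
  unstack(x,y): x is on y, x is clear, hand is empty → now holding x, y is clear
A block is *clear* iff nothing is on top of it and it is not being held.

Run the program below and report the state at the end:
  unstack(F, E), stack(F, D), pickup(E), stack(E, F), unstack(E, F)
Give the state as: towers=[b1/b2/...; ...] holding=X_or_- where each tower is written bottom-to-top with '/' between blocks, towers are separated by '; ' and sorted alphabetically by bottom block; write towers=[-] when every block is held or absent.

towers=[C/A/B/D/F] holding=E

step 1 (unstack(F, E)): towers=[C/A/B/D; E] holding=F
step 2 (stack(F, D)): towers=[C/A/B/D/F; E] holding=-
step 3 (pickup(E)): towers=[C/A/B/D/F] holding=E
step 4 (stack(E, F)): towers=[C/A/B/D/F/E] holding=-
step 5 (unstack(E, F)): towers=[C/A/B/D/F] holding=E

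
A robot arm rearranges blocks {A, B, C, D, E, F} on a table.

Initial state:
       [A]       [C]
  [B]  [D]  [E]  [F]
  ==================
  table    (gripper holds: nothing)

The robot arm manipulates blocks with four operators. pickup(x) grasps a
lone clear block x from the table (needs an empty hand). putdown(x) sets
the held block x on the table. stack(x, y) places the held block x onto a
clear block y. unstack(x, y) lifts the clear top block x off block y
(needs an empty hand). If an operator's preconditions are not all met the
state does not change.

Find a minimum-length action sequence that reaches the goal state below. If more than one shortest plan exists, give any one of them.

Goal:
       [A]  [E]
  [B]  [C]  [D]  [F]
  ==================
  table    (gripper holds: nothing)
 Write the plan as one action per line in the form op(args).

unstack(C, F)
putdown(C)
unstack(A, D)
stack(A, C)
pickup(E)
stack(E, D)

step 1 (unstack(C, F)): towers=[B; D/A; E; F] holding=C
step 2 (putdown(C)): towers=[B; C; D/A; E; F] holding=-
step 3 (unstack(A, D)): towers=[B; C; D; E; F] holding=A
step 4 (stack(A, C)): towers=[B; C/A; D; E; F] holding=-
step 5 (pickup(E)): towers=[B; C/A; D; F] holding=E
step 6 (stack(E, D)): towers=[B; C/A; D/E; F] holding=-
goal check: towers=[B; C/A; D/E; F] holding=- — reached (length 6, optimal by BFS)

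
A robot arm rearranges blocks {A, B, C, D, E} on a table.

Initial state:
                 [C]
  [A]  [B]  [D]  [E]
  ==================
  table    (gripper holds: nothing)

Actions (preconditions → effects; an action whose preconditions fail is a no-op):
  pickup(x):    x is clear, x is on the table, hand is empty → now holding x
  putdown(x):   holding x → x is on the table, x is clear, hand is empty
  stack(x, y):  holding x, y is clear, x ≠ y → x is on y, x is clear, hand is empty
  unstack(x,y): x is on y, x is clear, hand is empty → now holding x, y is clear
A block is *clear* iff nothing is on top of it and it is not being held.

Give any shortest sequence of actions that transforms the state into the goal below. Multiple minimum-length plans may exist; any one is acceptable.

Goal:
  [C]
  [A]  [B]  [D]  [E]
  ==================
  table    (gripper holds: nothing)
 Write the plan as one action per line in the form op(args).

unstack(C, E)
stack(C, A)

step 1 (unstack(C, E)): towers=[A; B; D; E] holding=C
step 2 (stack(C, A)): towers=[A/C; B; D; E] holding=-
goal check: towers=[A/C; B; D; E] holding=- — reached (length 2, optimal by BFS)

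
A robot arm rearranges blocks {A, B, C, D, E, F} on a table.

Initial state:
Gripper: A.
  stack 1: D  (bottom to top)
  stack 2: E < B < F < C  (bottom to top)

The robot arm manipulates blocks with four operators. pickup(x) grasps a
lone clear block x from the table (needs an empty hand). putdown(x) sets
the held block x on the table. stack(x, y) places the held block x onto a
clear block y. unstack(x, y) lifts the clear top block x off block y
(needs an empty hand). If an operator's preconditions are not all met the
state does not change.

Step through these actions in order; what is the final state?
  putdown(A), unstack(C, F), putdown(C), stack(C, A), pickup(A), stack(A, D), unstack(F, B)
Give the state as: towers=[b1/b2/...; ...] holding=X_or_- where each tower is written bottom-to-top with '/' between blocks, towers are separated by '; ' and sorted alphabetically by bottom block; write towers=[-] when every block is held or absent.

towers=[C; D/A; E/B] holding=F

step 1 (putdown(A)): towers=[A; D; E/B/F/C] holding=-
step 2 (unstack(C, F)): towers=[A; D; E/B/F] holding=C
step 3 (putdown(C)): towers=[A; C; D; E/B/F] holding=-
step 4 (stack(C, A)) [no-op]: towers=[A; C; D; E/B/F] holding=-
step 5 (pickup(A)): towers=[C; D; E/B/F] holding=A
step 6 (stack(A, D)): towers=[C; D/A; E/B/F] holding=-
step 7 (unstack(F, B)): towers=[C; D/A; E/B] holding=F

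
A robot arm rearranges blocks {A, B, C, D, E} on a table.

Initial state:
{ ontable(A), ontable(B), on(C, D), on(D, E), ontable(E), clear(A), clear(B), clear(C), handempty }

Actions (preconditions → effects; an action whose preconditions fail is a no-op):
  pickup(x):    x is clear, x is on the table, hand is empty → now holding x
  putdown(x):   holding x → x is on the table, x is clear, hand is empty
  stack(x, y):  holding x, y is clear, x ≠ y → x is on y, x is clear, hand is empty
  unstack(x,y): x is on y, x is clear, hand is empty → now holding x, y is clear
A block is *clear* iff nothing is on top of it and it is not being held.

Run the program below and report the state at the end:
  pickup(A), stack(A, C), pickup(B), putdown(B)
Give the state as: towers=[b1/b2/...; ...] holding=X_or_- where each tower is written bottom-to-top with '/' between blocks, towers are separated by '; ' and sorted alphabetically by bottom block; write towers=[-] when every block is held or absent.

step 1 (pickup(A)): towers=[B; E/D/C] holding=A
step 2 (stack(A, C)): towers=[B; E/D/C/A] holding=-
step 3 (pickup(B)): towers=[E/D/C/A] holding=B
step 4 (putdown(B)): towers=[B; E/D/C/A] holding=-

towers=[B; E/D/C/A] holding=-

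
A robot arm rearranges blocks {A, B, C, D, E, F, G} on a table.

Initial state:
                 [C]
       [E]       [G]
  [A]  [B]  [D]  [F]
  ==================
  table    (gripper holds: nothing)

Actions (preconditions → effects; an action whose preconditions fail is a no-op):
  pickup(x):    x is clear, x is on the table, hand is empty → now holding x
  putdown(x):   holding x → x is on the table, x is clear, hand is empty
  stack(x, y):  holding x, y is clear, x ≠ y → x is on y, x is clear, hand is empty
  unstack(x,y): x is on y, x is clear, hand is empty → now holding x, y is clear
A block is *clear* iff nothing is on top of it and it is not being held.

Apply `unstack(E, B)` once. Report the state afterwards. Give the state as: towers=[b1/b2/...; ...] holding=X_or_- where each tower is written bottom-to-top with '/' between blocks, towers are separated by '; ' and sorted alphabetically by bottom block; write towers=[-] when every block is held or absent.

towers=[A; B; D; F/G/C] holding=E

before: towers=[A; B/E; D; F/G/C] holding=-
pre[unstack(E, B)]: on(E,B) ok, clear(E) ok, handempty ok
all met → apply unstack(E, B)
after:  towers=[A; B; D; F/G/C] holding=E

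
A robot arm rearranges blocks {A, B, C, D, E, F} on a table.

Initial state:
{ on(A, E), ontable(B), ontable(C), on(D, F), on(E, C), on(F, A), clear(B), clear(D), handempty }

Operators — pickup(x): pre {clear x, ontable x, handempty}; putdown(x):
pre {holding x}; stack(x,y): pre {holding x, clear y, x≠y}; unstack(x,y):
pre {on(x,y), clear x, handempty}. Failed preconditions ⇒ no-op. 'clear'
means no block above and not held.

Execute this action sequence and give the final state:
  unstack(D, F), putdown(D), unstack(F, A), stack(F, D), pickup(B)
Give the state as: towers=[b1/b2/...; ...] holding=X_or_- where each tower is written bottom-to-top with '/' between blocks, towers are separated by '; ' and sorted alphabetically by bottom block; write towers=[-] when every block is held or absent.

step 1 (unstack(D, F)): towers=[B; C/E/A/F] holding=D
step 2 (putdown(D)): towers=[B; C/E/A/F; D] holding=-
step 3 (unstack(F, A)): towers=[B; C/E/A; D] holding=F
step 4 (stack(F, D)): towers=[B; C/E/A; D/F] holding=-
step 5 (pickup(B)): towers=[C/E/A; D/F] holding=B

towers=[C/E/A; D/F] holding=B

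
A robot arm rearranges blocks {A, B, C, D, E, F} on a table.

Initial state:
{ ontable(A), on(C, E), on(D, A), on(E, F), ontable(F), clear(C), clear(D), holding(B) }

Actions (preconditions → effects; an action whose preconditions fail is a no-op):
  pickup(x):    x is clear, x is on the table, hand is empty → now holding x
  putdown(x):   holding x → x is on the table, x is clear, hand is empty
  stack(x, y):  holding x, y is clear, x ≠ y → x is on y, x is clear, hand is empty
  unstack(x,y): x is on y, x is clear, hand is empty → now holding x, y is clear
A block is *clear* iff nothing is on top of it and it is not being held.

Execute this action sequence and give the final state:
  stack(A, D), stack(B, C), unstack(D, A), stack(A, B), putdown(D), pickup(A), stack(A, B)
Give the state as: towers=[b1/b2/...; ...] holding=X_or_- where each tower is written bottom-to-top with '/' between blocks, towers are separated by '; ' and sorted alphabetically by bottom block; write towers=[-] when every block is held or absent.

step 1 (stack(A, D)) [no-op]: towers=[A/D; F/E/C] holding=B
step 2 (stack(B, C)): towers=[A/D; F/E/C/B] holding=-
step 3 (unstack(D, A)): towers=[A; F/E/C/B] holding=D
step 4 (stack(A, B)) [no-op]: towers=[A; F/E/C/B] holding=D
step 5 (putdown(D)): towers=[A; D; F/E/C/B] holding=-
step 6 (pickup(A)): towers=[D; F/E/C/B] holding=A
step 7 (stack(A, B)): towers=[D; F/E/C/B/A] holding=-

towers=[D; F/E/C/B/A] holding=-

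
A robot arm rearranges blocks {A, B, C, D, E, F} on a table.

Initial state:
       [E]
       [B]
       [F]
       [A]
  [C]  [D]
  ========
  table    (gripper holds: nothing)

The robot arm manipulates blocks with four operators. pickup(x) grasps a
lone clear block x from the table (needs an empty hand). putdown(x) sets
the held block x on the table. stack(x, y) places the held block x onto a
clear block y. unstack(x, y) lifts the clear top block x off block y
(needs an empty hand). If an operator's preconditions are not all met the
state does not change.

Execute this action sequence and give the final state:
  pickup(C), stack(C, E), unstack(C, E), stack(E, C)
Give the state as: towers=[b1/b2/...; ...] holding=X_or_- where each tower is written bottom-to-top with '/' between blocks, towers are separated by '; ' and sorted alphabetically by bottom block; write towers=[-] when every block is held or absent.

step 1 (pickup(C)): towers=[D/A/F/B/E] holding=C
step 2 (stack(C, E)): towers=[D/A/F/B/E/C] holding=-
step 3 (unstack(C, E)): towers=[D/A/F/B/E] holding=C
step 4 (stack(E, C)) [no-op]: towers=[D/A/F/B/E] holding=C

towers=[D/A/F/B/E] holding=C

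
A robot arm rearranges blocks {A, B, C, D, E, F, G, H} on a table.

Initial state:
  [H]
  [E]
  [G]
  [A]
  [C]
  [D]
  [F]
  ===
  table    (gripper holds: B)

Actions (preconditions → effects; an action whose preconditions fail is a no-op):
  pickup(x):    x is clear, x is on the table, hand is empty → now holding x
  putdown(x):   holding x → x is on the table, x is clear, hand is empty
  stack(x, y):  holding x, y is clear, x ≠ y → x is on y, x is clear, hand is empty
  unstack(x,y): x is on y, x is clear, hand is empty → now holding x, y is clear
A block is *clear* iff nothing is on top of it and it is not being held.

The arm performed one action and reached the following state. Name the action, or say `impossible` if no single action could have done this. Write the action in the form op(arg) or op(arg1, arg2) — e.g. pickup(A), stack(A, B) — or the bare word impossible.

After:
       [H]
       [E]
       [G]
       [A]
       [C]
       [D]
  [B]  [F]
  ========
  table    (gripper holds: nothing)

putdown(B)

target: towers=[B; F/D/C/A/G/E/H] holding=-
        putdown(B) → towers=[B; F/D/C/A/G/E/H] holding=-  ← match
       stack(B, H) → towers=[F/D/C/A/G/E/H/B] holding=-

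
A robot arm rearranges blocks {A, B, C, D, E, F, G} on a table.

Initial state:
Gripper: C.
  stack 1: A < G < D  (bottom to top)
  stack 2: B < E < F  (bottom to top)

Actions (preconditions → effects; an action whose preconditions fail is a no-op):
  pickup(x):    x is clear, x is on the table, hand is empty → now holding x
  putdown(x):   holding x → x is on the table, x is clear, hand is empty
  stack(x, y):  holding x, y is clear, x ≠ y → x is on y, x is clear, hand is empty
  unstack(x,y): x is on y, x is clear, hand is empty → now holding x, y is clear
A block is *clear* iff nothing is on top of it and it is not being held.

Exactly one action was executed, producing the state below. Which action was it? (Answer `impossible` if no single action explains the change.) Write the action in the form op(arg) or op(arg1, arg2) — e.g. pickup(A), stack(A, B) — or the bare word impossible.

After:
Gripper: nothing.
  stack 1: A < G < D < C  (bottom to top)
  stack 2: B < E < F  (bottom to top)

target: towers=[A/G/D/C; B/E/F] holding=-
        putdown(C) → towers=[A/G/D; B/E/F; C] holding=-
       stack(C, F) → towers=[A/G/D; B/E/F/C] holding=-
       stack(C, D) → towers=[A/G/D/C; B/E/F] holding=-  ← match

stack(C, D)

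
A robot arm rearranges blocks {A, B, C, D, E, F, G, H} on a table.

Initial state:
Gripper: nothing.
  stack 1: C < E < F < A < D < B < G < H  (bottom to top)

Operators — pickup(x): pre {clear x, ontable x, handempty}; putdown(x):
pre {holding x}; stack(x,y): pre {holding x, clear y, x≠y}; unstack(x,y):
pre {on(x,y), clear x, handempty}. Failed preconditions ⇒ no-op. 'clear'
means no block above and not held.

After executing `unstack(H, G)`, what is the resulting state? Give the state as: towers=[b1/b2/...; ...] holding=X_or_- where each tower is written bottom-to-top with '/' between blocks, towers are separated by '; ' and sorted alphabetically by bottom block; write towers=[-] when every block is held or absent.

towers=[C/E/F/A/D/B/G] holding=H

before: towers=[C/E/F/A/D/B/G/H] holding=-
pre[unstack(H, G)]: on(H,G) ok, clear(H) ok, handempty ok
all met → apply unstack(H, G)
after:  towers=[C/E/F/A/D/B/G] holding=H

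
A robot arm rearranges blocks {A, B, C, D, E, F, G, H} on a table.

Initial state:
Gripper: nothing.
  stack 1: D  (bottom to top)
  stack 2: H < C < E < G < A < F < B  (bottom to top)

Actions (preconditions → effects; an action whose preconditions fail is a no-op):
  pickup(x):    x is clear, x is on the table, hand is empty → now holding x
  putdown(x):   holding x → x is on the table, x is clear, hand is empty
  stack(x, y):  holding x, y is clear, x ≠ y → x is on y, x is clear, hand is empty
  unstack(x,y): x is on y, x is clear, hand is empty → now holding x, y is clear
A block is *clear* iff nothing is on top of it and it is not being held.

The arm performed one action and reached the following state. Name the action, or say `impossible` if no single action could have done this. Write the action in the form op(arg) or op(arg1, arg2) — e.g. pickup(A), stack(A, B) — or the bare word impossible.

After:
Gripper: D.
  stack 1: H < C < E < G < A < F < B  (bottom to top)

target: towers=[H/C/E/G/A/F/B] holding=D
     unstack(B, F) → towers=[D; H/C/E/G/A/F] holding=B
         pickup(D) → towers=[H/C/E/G/A/F/B] holding=D  ← match

pickup(D)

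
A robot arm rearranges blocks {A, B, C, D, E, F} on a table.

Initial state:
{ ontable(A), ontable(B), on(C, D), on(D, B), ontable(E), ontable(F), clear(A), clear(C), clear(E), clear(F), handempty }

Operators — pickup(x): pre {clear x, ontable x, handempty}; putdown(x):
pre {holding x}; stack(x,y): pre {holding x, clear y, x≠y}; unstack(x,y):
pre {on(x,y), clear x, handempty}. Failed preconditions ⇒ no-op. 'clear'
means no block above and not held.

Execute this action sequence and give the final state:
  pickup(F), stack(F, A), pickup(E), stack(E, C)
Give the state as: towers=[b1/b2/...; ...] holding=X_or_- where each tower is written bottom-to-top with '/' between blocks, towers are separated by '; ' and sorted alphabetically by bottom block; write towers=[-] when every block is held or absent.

towers=[A/F; B/D/C/E] holding=-

step 1 (pickup(F)): towers=[A; B/D/C; E] holding=F
step 2 (stack(F, A)): towers=[A/F; B/D/C; E] holding=-
step 3 (pickup(E)): towers=[A/F; B/D/C] holding=E
step 4 (stack(E, C)): towers=[A/F; B/D/C/E] holding=-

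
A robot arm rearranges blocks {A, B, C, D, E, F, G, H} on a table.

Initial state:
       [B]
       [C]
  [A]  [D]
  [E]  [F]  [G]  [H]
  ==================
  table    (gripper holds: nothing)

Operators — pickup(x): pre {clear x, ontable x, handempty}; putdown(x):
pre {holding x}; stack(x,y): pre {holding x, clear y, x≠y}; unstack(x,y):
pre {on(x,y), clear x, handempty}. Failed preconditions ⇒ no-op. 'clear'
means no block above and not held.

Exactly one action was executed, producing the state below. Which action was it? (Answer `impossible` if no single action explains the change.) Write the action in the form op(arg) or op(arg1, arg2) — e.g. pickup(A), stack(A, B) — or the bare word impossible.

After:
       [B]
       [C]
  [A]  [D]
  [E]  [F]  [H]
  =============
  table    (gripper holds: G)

pickup(G)

target: towers=[E/A; F/D/C/B; H] holding=G
         pickup(G) → towers=[E/A; F/D/C/B; H] holding=G  ← match
     unstack(A, E) → towers=[E; F/D/C/B; G; H] holding=A
         pickup(H) → towers=[E/A; F/D/C/B; G] holding=H
     unstack(B, C) → towers=[E/A; F/D/C; G; H] holding=B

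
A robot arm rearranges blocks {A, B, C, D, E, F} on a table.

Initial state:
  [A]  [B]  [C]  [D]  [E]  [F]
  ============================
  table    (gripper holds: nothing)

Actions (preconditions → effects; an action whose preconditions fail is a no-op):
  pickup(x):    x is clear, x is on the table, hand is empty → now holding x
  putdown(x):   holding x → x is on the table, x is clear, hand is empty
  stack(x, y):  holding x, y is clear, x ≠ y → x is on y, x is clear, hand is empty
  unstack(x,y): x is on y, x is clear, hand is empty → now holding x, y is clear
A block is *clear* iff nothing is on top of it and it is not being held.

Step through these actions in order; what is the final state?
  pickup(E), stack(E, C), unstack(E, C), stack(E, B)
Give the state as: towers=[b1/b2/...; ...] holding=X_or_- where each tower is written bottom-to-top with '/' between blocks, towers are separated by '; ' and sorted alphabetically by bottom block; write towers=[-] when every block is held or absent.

towers=[A; B/E; C; D; F] holding=-

step 1 (pickup(E)): towers=[A; B; C; D; F] holding=E
step 2 (stack(E, C)): towers=[A; B; C/E; D; F] holding=-
step 3 (unstack(E, C)): towers=[A; B; C; D; F] holding=E
step 4 (stack(E, B)): towers=[A; B/E; C; D; F] holding=-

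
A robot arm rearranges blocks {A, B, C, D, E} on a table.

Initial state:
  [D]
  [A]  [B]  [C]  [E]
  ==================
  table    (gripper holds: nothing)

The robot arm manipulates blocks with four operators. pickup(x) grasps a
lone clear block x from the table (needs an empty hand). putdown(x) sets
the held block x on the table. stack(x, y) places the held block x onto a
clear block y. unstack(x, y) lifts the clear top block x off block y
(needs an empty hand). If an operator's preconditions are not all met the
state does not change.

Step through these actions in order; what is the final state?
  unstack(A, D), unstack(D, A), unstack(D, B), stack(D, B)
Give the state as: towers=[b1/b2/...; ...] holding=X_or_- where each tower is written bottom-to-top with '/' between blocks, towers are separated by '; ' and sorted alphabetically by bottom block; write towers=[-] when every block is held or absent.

step 1 (unstack(A, D)) [no-op]: towers=[A/D; B; C; E] holding=-
step 2 (unstack(D, A)): towers=[A; B; C; E] holding=D
step 3 (unstack(D, B)) [no-op]: towers=[A; B; C; E] holding=D
step 4 (stack(D, B)): towers=[A; B/D; C; E] holding=-

towers=[A; B/D; C; E] holding=-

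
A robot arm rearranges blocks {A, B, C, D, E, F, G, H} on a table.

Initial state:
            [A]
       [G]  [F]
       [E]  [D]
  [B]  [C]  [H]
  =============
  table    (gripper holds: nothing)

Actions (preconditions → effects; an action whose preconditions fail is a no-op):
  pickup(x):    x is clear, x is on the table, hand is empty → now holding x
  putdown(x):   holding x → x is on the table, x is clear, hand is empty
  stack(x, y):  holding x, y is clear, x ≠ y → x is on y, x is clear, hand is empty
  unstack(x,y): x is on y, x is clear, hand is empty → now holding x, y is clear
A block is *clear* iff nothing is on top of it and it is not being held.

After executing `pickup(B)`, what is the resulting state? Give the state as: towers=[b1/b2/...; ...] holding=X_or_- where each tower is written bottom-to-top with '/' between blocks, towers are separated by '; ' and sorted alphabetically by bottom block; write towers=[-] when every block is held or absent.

towers=[C/E/G; H/D/F/A] holding=B

before: towers=[B; C/E/G; H/D/F/A] holding=-
pre[pickup(B)]: clear(B) ✓, ontable(B) ✓, handempty ✓
all met → apply pickup(B)
after:  towers=[C/E/G; H/D/F/A] holding=B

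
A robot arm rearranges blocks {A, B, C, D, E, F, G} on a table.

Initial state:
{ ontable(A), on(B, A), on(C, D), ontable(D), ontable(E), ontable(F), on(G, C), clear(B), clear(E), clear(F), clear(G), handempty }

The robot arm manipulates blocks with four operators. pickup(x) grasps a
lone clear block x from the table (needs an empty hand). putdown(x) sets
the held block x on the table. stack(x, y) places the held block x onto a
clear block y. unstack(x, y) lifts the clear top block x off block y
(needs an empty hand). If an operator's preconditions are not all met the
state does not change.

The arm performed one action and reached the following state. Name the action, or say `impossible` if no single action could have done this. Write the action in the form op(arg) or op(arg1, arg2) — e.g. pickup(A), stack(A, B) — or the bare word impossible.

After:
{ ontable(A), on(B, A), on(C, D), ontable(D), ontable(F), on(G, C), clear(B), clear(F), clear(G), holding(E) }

target: towers=[A/B; D/C/G; F] holding=E
     unstack(B, A) → towers=[A; D/C/G; E; F] holding=B
         pickup(F) → towers=[A/B; D/C/G; E] holding=F
     unstack(G, C) → towers=[A/B; D/C; E; F] holding=G
         pickup(E) → towers=[A/B; D/C/G; F] holding=E  ← match

pickup(E)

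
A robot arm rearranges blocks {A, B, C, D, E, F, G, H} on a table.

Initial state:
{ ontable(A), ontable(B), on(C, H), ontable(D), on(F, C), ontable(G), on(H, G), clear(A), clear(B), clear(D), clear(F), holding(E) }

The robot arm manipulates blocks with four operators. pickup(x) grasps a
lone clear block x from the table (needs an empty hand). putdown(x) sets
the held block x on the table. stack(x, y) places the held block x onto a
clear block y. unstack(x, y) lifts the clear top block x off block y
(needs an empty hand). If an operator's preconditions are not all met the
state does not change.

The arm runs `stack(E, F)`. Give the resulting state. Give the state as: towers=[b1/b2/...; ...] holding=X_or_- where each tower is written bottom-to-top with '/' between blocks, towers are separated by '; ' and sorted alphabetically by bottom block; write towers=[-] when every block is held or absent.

towers=[A; B; D; G/H/C/F/E] holding=-

before: towers=[A; B; D; G/H/C/F] holding=E
pre[stack(E, F)]: holding(E) ok, clear(F) ok, E≠F ok
all met → apply stack(E, F)
after:  towers=[A; B; D; G/H/C/F/E] holding=-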